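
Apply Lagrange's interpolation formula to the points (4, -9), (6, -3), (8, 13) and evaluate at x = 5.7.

Lagrange interpolation formula:
P(x) = Σ yᵢ × Lᵢ(x)
where Lᵢ(x) = Π_{j≠i} (x - xⱼ)/(xᵢ - xⱼ)

L_0(5.7) = (5.7 - 6)/(4 - 6) × (5.7 - 8)/(4 - 8) = 0.086250
L_1(5.7) = (5.7 - 4)/(6 - 4) × (5.7 - 8)/(6 - 8) = 0.977500
L_2(5.7) = (5.7 - 4)/(8 - 4) × (5.7 - 6)/(8 - 6) = -0.063750

P(5.7) = (-9)×L_0(5.7) + (-3)×L_1(5.7) + 13×L_2(5.7)
P(5.7) = -4.537500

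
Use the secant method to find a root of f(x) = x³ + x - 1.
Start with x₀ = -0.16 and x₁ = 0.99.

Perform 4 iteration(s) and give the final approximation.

f(x) = x³ + x - 1
x₀ = -0.16, x₁ = 0.99

Secant formula: x_{n+1} = x_n - f(x_n)(x_n - x_{n-1})/(f(x_n) - f(x_{n-1}))

Iteration 1:
  f(-0.160000) = -1.164096
  f(0.990000) = 0.960299
  x_2 = 0.990000 - 0.960299×(0.990000 - (-0.160000))/(0.960299 - (-1.164096))
       = 0.470161
Iteration 2:
  f(0.990000) = 0.960299
  f(0.470161) = -0.425910
  x_3 = 0.470161 - (-0.425910)×(0.470161 - 0.990000)/(-0.425910 - 0.960299)
       = 0.629880
Iteration 3:
  f(0.470161) = -0.425910
  f(0.629880) = -0.120215
  x_4 = 0.629880 - (-0.120215)×(0.629880 - 0.470161)/(-0.120215 - (-0.425910))
       = 0.692690
Iteration 4:
  f(0.629880) = -0.120215
  f(0.692690) = 0.025057
  x_5 = 0.692690 - 0.025057×(0.692690 - 0.629880)/(0.025057 - (-0.120215))
       = 0.681857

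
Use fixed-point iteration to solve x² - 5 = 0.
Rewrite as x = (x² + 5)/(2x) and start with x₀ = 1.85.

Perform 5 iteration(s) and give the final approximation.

Equation: x² - 5 = 0
Fixed-point form: x = (x² + 5)/(2x)
x₀ = 1.85

x_1 = g(1.850000) = 2.276351
x_2 = g(2.276351) = 2.236424
x_3 = g(2.236424) = 2.236068
x_4 = g(2.236068) = 2.236068
x_5 = g(2.236068) = 2.236068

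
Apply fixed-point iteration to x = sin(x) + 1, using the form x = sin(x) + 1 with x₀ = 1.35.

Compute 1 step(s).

Equation: x = sin(x) + 1
Fixed-point form: x = sin(x) + 1
x₀ = 1.35

x_1 = g(1.350000) = 1.975723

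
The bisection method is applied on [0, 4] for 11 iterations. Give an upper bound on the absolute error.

Bisection error bound: |error| ≤ (b-a)/2^n
|error| ≤ (4 - 0)/2^11 = 4/2^11
|error| ≤ 0.0019531250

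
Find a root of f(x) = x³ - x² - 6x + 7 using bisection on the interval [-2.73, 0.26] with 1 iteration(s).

f(x) = x³ - x² - 6x + 7
Initial interval: [-2.73, 0.26]

Iteration 1:
  c_1 = (-2.730000 + 0.260000)/2 = -1.235000
  f(c_1) = f(-1.235000) = 11.001122
  f(a) × f(c) < 0, new interval: [-2.730000, -1.235000]

After 1 iteration(s), the approximation is c_1 = -1.235000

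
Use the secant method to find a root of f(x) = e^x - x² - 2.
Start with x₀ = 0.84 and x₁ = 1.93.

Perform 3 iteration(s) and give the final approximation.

f(x) = e^x - x² - 2
x₀ = 0.84, x₁ = 1.93

Secant formula: x_{n+1} = x_n - f(x_n)(x_n - x_{n-1})/(f(x_n) - f(x_{n-1}))

Iteration 1:
  f(0.840000) = -0.389233
  f(1.930000) = 1.164610
  x_2 = 1.930000 - 1.164610×(1.930000 - 0.840000)/(1.164610 - (-0.389233))
       = 1.113042
Iteration 2:
  f(1.930000) = 1.164610
  f(1.113042) = -0.195260
  x_3 = 1.113042 - (-0.195260)×(1.113042 - 1.930000)/(-0.195260 - 1.164610)
       = 1.230346
Iteration 3:
  f(1.113042) = -0.195260
  f(1.230346) = -0.091337
  x_4 = 1.230346 - (-0.091337)×(1.230346 - 1.113042)/(-0.091337 - (-0.195260))
       = 1.333446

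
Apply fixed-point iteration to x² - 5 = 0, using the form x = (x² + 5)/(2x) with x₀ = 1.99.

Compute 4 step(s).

Equation: x² - 5 = 0
Fixed-point form: x = (x² + 5)/(2x)
x₀ = 1.99

x_1 = g(1.990000) = 2.251281
x_2 = g(2.251281) = 2.236119
x_3 = g(2.236119) = 2.236068
x_4 = g(2.236068) = 2.236068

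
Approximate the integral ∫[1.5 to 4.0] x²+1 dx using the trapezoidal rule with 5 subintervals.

f(x) = x²+1
a = 1.5, b = 4.0, n = 5
h = (b - a)/n = 0.500000

Trapezoidal rule: (h/2)[f(x₀) + 2f(x₁) + 2f(x₂) + ... + f(xₙ)]

x_0 = 1.5000, f(x_0) = 3.250000, coefficient = 1
x_1 = 2.0000, f(x_1) = 5.000000, coefficient = 2
x_2 = 2.5000, f(x_2) = 7.250000, coefficient = 2
x_3 = 3.0000, f(x_3) = 10.000000, coefficient = 2
x_4 = 3.5000, f(x_4) = 13.250000, coefficient = 2
x_5 = 4.0000, f(x_5) = 17.000000, coefficient = 1

I ≈ (0.500000/2) × 91.250000 = 22.812500
Exact value: 22.708333
Error: 0.104167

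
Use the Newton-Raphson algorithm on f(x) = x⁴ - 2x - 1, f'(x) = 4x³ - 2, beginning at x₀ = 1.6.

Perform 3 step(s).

f(x) = x⁴ - 2x - 1
f'(x) = 4x³ - 2
x₀ = 1.6

Newton-Raphson formula: x_{n+1} = x_n - f(x_n)/f'(x_n)

Iteration 1:
  f(1.600000) = 2.353600
  f'(1.600000) = 14.384000
  x_1 = 1.600000 - 2.353600/14.384000 = 1.436374
Iteration 2:
  f(1.436374) = 0.383921
  f'(1.436374) = 9.853930
  x_2 = 1.436374 - 0.383921/9.853930 = 1.397413
Iteration 3:
  f(1.397413) = 0.018454
  f'(1.397413) = 8.915255
  x_3 = 1.397413 - 0.018454/8.915255 = 1.395343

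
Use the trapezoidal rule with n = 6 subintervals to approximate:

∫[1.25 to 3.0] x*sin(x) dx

f(x) = x*sin(x)
a = 1.25, b = 3.0, n = 6
h = (b - a)/n = 0.291667

Trapezoidal rule: (h/2)[f(x₀) + 2f(x₁) + 2f(x₂) + ... + f(xₙ)]

x_0 = 1.2500, f(x_0) = 1.186231, coefficient = 1
x_1 = 1.5417, f(x_1) = 1.541013, coefficient = 2
x_2 = 1.8333, f(x_2) = 1.770514, coefficient = 2
x_3 = 2.1250, f(x_3) = 1.806930, coefficient = 2
x_4 = 2.4167, f(x_4) = 1.602443, coefficient = 2
x_5 = 2.7083, f(x_5) = 1.137043, coefficient = 2
x_6 = 3.0000, f(x_6) = 0.423360, coefficient = 1

I ≈ (0.291667/2) × 17.325475 = 2.526632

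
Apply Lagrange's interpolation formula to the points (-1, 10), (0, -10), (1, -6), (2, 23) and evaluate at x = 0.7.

Lagrange interpolation formula:
P(x) = Σ yᵢ × Lᵢ(x)
where Lᵢ(x) = Π_{j≠i} (x - xⱼ)/(xᵢ - xⱼ)

L_0(0.7) = (0.7 - 0)/(-1 - 0) × (0.7 - 1)/(-1 - 1) × (0.7 - 2)/(-1 - 2) = -0.045500
L_1(0.7) = (0.7 - (-1))/(0 - (-1)) × (0.7 - 1)/(0 - 1) × (0.7 - 2)/(0 - 2) = 0.331500
L_2(0.7) = (0.7 - (-1))/(1 - (-1)) × (0.7 - 0)/(1 - 0) × (0.7 - 2)/(1 - 2) = 0.773500
L_3(0.7) = (0.7 - (-1))/(2 - (-1)) × (0.7 - 0)/(2 - 0) × (0.7 - 1)/(2 - 1) = -0.059500

P(0.7) = 10×L_0(0.7) + (-10)×L_1(0.7) + (-6)×L_2(0.7) + 23×L_3(0.7)
P(0.7) = -9.779500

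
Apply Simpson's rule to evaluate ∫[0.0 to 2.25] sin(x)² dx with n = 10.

f(x) = sin(x)²
a = 0.0, b = 2.25, n = 10
h = (b - a)/n = 0.225000

Simpson's rule: (h/3)[f(x₀) + 4f(x₁) + 2f(x₂) + ... + f(xₙ)]

x_0 = 0.0000, f(x_0) = 0.000000, coefficient = 1
x_1 = 0.2250, f(x_1) = 0.049776, coefficient = 4
x_2 = 0.4500, f(x_2) = 0.189195, coefficient = 2
x_3 = 0.6750, f(x_3) = 0.390497, coefficient = 4
x_4 = 0.9000, f(x_4) = 0.613601, coefficient = 2
x_5 = 1.1250, f(x_5) = 0.814087, coefficient = 4
x_6 = 1.3500, f(x_6) = 0.952036, coefficient = 2
x_7 = 1.5750, f(x_7) = 0.999982, coefficient = 4
x_8 = 1.8000, f(x_8) = 0.948379, coefficient = 2
x_9 = 2.0250, f(x_9) = 0.807501, coefficient = 4
x_10 = 2.2500, f(x_10) = 0.605398, coefficient = 1

I ≈ (0.225000/3) × 18.259194 = 1.369440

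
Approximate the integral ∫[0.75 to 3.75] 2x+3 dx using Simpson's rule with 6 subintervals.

f(x) = 2x+3
a = 0.75, b = 3.75, n = 6
h = (b - a)/n = 0.500000

Simpson's rule: (h/3)[f(x₀) + 4f(x₁) + 2f(x₂) + ... + f(xₙ)]

x_0 = 0.7500, f(x_0) = 4.500000, coefficient = 1
x_1 = 1.2500, f(x_1) = 5.500000, coefficient = 4
x_2 = 1.7500, f(x_2) = 6.500000, coefficient = 2
x_3 = 2.2500, f(x_3) = 7.500000, coefficient = 4
x_4 = 2.7500, f(x_4) = 8.500000, coefficient = 2
x_5 = 3.2500, f(x_5) = 9.500000, coefficient = 4
x_6 = 3.7500, f(x_6) = 10.500000, coefficient = 1

I ≈ (0.500000/3) × 135.000000 = 22.500000
Exact value: 22.500000
Error: 0.000000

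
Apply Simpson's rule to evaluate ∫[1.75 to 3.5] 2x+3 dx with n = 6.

f(x) = 2x+3
a = 1.75, b = 3.5, n = 6
h = (b - a)/n = 0.291667

Simpson's rule: (h/3)[f(x₀) + 4f(x₁) + 2f(x₂) + ... + f(xₙ)]

x_0 = 1.7500, f(x_0) = 6.500000, coefficient = 1
x_1 = 2.0417, f(x_1) = 7.083333, coefficient = 4
x_2 = 2.3333, f(x_2) = 7.666667, coefficient = 2
x_3 = 2.6250, f(x_3) = 8.250000, coefficient = 4
x_4 = 2.9167, f(x_4) = 8.833333, coefficient = 2
x_5 = 3.2083, f(x_5) = 9.416667, coefficient = 4
x_6 = 3.5000, f(x_6) = 10.000000, coefficient = 1

I ≈ (0.291667/3) × 148.500000 = 14.437500
Exact value: 14.437500
Error: 0.000000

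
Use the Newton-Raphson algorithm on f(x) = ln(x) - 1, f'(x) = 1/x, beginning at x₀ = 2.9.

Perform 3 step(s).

f(x) = ln(x) - 1
f'(x) = 1/x
x₀ = 2.9

Newton-Raphson formula: x_{n+1} = x_n - f(x_n)/f'(x_n)

Iteration 1:
  f(2.900000) = 0.064711
  f'(2.900000) = 0.344828
  x_1 = 2.900000 - 0.064711/0.344828 = 2.712339
Iteration 2:
  f(2.712339) = -0.002189
  f'(2.712339) = 0.368685
  x_2 = 2.712339 - (-0.002189)/0.368685 = 2.718275
Iteration 3:
  f(2.718275) = -0.000002
  f'(2.718275) = 0.367880
  x_3 = 2.718275 - (-0.000002)/0.367880 = 2.718282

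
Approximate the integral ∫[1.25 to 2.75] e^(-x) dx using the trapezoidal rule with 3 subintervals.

f(x) = e^(-x)
a = 1.25, b = 2.75, n = 3
h = (b - a)/n = 0.500000

Trapezoidal rule: (h/2)[f(x₀) + 2f(x₁) + 2f(x₂) + ... + f(xₙ)]

x_0 = 1.2500, f(x_0) = 0.286505, coefficient = 1
x_1 = 1.7500, f(x_1) = 0.173774, coefficient = 2
x_2 = 2.2500, f(x_2) = 0.105399, coefficient = 2
x_3 = 2.7500, f(x_3) = 0.063928, coefficient = 1

I ≈ (0.500000/2) × 0.908779 = 0.227195
Exact value: 0.222577
Error: 0.004618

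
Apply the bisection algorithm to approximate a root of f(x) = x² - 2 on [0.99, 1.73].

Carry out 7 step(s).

f(x) = x² - 2
Initial interval: [0.99, 1.73]

Iteration 1:
  c_1 = (0.990000 + 1.730000)/2 = 1.360000
  f(c_1) = f(1.360000) = -0.150400
  f(a) × f(c) ≥ 0, new interval: [1.360000, 1.730000]
Iteration 2:
  c_2 = (1.360000 + 1.730000)/2 = 1.545000
  f(c_2) = f(1.545000) = 0.387025
  f(a) × f(c) < 0, new interval: [1.360000, 1.545000]
Iteration 3:
  c_3 = (1.360000 + 1.545000)/2 = 1.452500
  f(c_3) = f(1.452500) = 0.109756
  f(a) × f(c) < 0, new interval: [1.360000, 1.452500]
Iteration 4:
  c_4 = (1.360000 + 1.452500)/2 = 1.406250
  f(c_4) = f(1.406250) = -0.022461
  f(a) × f(c) ≥ 0, new interval: [1.406250, 1.452500]
Iteration 5:
  c_5 = (1.406250 + 1.452500)/2 = 1.429375
  f(c_5) = f(1.429375) = 0.043113
  f(a) × f(c) < 0, new interval: [1.406250, 1.429375]
Iteration 6:
  c_6 = (1.406250 + 1.429375)/2 = 1.417812
  f(c_6) = f(1.417812) = 0.010192
  f(a) × f(c) < 0, new interval: [1.406250, 1.417812]
Iteration 7:
  c_7 = (1.406250 + 1.417812)/2 = 1.412031
  f(c_7) = f(1.412031) = -0.006168
  f(a) × f(c) ≥ 0, new interval: [1.412031, 1.417812]

After 7 iteration(s), the approximation is c_7 = 1.412031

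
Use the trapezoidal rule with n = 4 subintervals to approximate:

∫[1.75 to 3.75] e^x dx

f(x) = e^x
a = 1.75, b = 3.75, n = 4
h = (b - a)/n = 0.500000

Trapezoidal rule: (h/2)[f(x₀) + 2f(x₁) + 2f(x₂) + ... + f(xₙ)]

x_0 = 1.7500, f(x_0) = 5.754603, coefficient = 1
x_1 = 2.2500, f(x_1) = 9.487736, coefficient = 2
x_2 = 2.7500, f(x_2) = 15.642632, coefficient = 2
x_3 = 3.2500, f(x_3) = 25.790340, coefficient = 2
x_4 = 3.7500, f(x_4) = 42.521082, coefficient = 1

I ≈ (0.500000/2) × 150.117100 = 37.529275
Exact value: 36.766479
Error: 0.762796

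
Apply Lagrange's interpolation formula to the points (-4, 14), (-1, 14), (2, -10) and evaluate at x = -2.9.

Lagrange interpolation formula:
P(x) = Σ yᵢ × Lᵢ(x)
where Lᵢ(x) = Π_{j≠i} (x - xⱼ)/(xᵢ - xⱼ)

L_0(-2.9) = (-2.9 - (-1))/(-4 - (-1)) × (-2.9 - 2)/(-4 - 2) = 0.517222
L_1(-2.9) = (-2.9 - (-4))/(-1 - (-4)) × (-2.9 - 2)/(-1 - 2) = 0.598889
L_2(-2.9) = (-2.9 - (-4))/(2 - (-4)) × (-2.9 - (-1))/(2 - (-1)) = -0.116111

P(-2.9) = 14×L_0(-2.9) + 14×L_1(-2.9) + (-10)×L_2(-2.9)
P(-2.9) = 16.786667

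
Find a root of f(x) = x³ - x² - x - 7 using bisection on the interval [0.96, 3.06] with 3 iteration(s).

f(x) = x³ - x² - x - 7
Initial interval: [0.96, 3.06]

Iteration 1:
  c_1 = (0.960000 + 3.060000)/2 = 2.010000
  f(c_1) = f(2.010000) = -4.929499
  f(a) × f(c) ≥ 0, new interval: [2.010000, 3.060000]
Iteration 2:
  c_2 = (2.010000 + 3.060000)/2 = 2.535000
  f(c_2) = f(2.535000) = 0.329255
  f(a) × f(c) < 0, new interval: [2.010000, 2.535000]
Iteration 3:
  c_3 = (2.010000 + 2.535000)/2 = 2.272500
  f(c_3) = f(2.272500) = -2.700984
  f(a) × f(c) ≥ 0, new interval: [2.272500, 2.535000]

After 3 iteration(s), the approximation is c_3 = 2.272500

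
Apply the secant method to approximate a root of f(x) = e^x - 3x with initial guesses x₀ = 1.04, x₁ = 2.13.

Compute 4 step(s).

f(x) = e^x - 3x
x₀ = 1.04, x₁ = 2.13

Secant formula: x_{n+1} = x_n - f(x_n)(x_n - x_{n-1})/(f(x_n) - f(x_{n-1}))

Iteration 1:
  f(1.040000) = -0.290783
  f(2.130000) = 2.024867
  x_2 = 2.130000 - 2.024867×(2.130000 - 1.040000)/(2.024867 - (-0.290783))
       = 1.176875
Iteration 2:
  f(2.130000) = 2.024867
  f(1.176875) = -0.286405
  x_3 = 1.176875 - (-0.286405)×(1.176875 - 2.130000)/(-0.286405 - 2.024867)
       = 1.294983
Iteration 3:
  f(1.176875) = -0.286405
  f(1.294983) = -0.234015
  x_4 = 1.294983 - (-0.234015)×(1.294983 - 1.176875)/(-0.234015 - (-0.286405))
       = 1.822551
Iteration 4:
  f(1.294983) = -0.234015
  f(1.822551) = 0.719970
  x_5 = 1.822551 - 0.719970×(1.822551 - 1.294983)/(0.719970 - (-0.234015))
       = 1.424397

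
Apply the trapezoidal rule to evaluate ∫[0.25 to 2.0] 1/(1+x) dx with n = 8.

f(x) = 1/(1+x)
a = 0.25, b = 2.0, n = 8
h = (b - a)/n = 0.218750

Trapezoidal rule: (h/2)[f(x₀) + 2f(x₁) + 2f(x₂) + ... + f(xₙ)]

x_0 = 0.2500, f(x_0) = 0.800000, coefficient = 1
x_1 = 0.4688, f(x_1) = 0.680851, coefficient = 2
x_2 = 0.6875, f(x_2) = 0.592593, coefficient = 2
x_3 = 0.9062, f(x_3) = 0.524590, coefficient = 2
x_4 = 1.1250, f(x_4) = 0.470588, coefficient = 2
x_5 = 1.3438, f(x_5) = 0.426667, coefficient = 2
x_6 = 1.5625, f(x_6) = 0.390244, coefficient = 2
x_7 = 1.7812, f(x_7) = 0.359551, coefficient = 2
x_8 = 2.0000, f(x_8) = 0.333333, coefficient = 1

I ≈ (0.218750/2) × 8.023500 = 0.877570
Exact value: 0.875469
Error: 0.002102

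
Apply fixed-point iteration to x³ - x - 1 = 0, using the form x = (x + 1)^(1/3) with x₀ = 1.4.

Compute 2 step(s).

Equation: x³ - x - 1 = 0
Fixed-point form: x = (x + 1)^(1/3)
x₀ = 1.4

x_1 = g(1.400000) = 1.338866
x_2 = g(1.338866) = 1.327400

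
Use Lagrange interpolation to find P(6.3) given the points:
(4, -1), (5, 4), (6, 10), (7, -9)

Lagrange interpolation formula:
P(x) = Σ yᵢ × Lᵢ(x)
where Lᵢ(x) = Π_{j≠i} (x - xⱼ)/(xᵢ - xⱼ)

L_0(6.3) = (6.3 - 5)/(4 - 5) × (6.3 - 6)/(4 - 6) × (6.3 - 7)/(4 - 7) = 0.045500
L_1(6.3) = (6.3 - 4)/(5 - 4) × (6.3 - 6)/(5 - 6) × (6.3 - 7)/(5 - 7) = -0.241500
L_2(6.3) = (6.3 - 4)/(6 - 4) × (6.3 - 5)/(6 - 5) × (6.3 - 7)/(6 - 7) = 1.046500
L_3(6.3) = (6.3 - 4)/(7 - 4) × (6.3 - 5)/(7 - 5) × (6.3 - 6)/(7 - 6) = 0.149500

P(6.3) = (-1)×L_0(6.3) + 4×L_1(6.3) + 10×L_2(6.3) + (-9)×L_3(6.3)
P(6.3) = 8.108000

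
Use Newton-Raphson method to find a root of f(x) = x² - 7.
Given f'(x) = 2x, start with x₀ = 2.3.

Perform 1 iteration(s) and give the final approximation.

f(x) = x² - 7
f'(x) = 2x
x₀ = 2.3

Newton-Raphson formula: x_{n+1} = x_n - f(x_n)/f'(x_n)

Iteration 1:
  f(2.300000) = -1.710000
  f'(2.300000) = 4.600000
  x_1 = 2.300000 - (-1.710000)/4.600000 = 2.671739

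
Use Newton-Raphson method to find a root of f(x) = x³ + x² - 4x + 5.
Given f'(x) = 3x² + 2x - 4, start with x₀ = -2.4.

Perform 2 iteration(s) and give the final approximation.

f(x) = x³ + x² - 4x + 5
f'(x) = 3x² + 2x - 4
x₀ = -2.4

Newton-Raphson formula: x_{n+1} = x_n - f(x_n)/f'(x_n)

Iteration 1:
  f(-2.400000) = 6.536000
  f'(-2.400000) = 8.480000
  x_1 = -2.400000 - 6.536000/8.480000 = -3.170755
Iteration 2:
  f(-3.170755) = -4.141066
  f'(-3.170755) = 19.819547
  x_2 = -3.170755 - (-4.141066)/19.819547 = -2.961816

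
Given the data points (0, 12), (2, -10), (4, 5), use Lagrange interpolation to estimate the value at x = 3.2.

Lagrange interpolation formula:
P(x) = Σ yᵢ × Lᵢ(x)
where Lᵢ(x) = Π_{j≠i} (x - xⱼ)/(xᵢ - xⱼ)

L_0(3.2) = (3.2 - 2)/(0 - 2) × (3.2 - 4)/(0 - 4) = -0.120000
L_1(3.2) = (3.2 - 0)/(2 - 0) × (3.2 - 4)/(2 - 4) = 0.640000
L_2(3.2) = (3.2 - 0)/(4 - 0) × (3.2 - 2)/(4 - 2) = 0.480000

P(3.2) = 12×L_0(3.2) + (-10)×L_1(3.2) + 5×L_2(3.2)
P(3.2) = -5.440000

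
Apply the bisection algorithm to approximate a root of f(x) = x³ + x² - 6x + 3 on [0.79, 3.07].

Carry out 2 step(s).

f(x) = x³ + x² - 6x + 3
Initial interval: [0.79, 3.07]

Iteration 1:
  c_1 = (0.790000 + 3.070000)/2 = 1.930000
  f(c_1) = f(1.930000) = 2.333957
  f(a) × f(c) < 0, new interval: [0.790000, 1.930000]
Iteration 2:
  c_2 = (0.790000 + 1.930000)/2 = 1.360000
  f(c_2) = f(1.360000) = -0.794944
  f(a) × f(c) ≥ 0, new interval: [1.360000, 1.930000]

After 2 iteration(s), the approximation is c_2 = 1.360000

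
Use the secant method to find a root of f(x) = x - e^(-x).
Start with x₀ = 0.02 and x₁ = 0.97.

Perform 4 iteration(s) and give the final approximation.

f(x) = x - e^(-x)
x₀ = 0.02, x₁ = 0.97

Secant formula: x_{n+1} = x_n - f(x_n)(x_n - x_{n-1})/(f(x_n) - f(x_{n-1}))

Iteration 1:
  f(0.020000) = -0.960199
  f(0.970000) = 0.590917
  x_2 = 0.970000 - 0.590917×(0.970000 - 0.020000)/(0.590917 - (-0.960199))
       = 0.608086
Iteration 2:
  f(0.970000) = 0.590917
  f(0.608086) = 0.063694
  x_3 = 0.608086 - 0.063694×(0.608086 - 0.970000)/(0.063694 - 0.590917)
       = 0.564363
Iteration 3:
  f(0.608086) = 0.063694
  f(0.564363) = -0.004359
  x_4 = 0.564363 - (-0.004359)×(0.564363 - 0.608086)/(-0.004359 - 0.063694)
       = 0.567164
Iteration 4:
  f(0.564363) = -0.004359
  f(0.567164) = 0.000032
  x_5 = 0.567164 - 0.000032×(0.567164 - 0.564363)/(0.000032 - (-0.004359))
       = 0.567143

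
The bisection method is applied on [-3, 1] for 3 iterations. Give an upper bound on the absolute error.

Bisection error bound: |error| ≤ (b-a)/2^n
|error| ≤ (1 - (-3))/2^3 = 4/2^3
|error| ≤ 0.5000000000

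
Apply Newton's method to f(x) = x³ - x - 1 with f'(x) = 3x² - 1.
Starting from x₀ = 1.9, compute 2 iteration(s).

f(x) = x³ - x - 1
f'(x) = 3x² - 1
x₀ = 1.9

Newton-Raphson formula: x_{n+1} = x_n - f(x_n)/f'(x_n)

Iteration 1:
  f(1.900000) = 3.959000
  f'(1.900000) = 9.830000
  x_1 = 1.900000 - 3.959000/9.830000 = 1.497253
Iteration 2:
  f(1.497253) = 0.859240
  f'(1.497253) = 5.725302
  x_2 = 1.497253 - 0.859240/5.725302 = 1.347176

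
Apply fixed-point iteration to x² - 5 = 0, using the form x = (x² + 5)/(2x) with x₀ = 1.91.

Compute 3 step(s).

Equation: x² - 5 = 0
Fixed-point form: x = (x² + 5)/(2x)
x₀ = 1.91

x_1 = g(1.910000) = 2.263901
x_2 = g(2.263901) = 2.236239
x_3 = g(2.236239) = 2.236068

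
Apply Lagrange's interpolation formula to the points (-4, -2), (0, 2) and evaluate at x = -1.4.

Lagrange interpolation formula:
P(x) = Σ yᵢ × Lᵢ(x)
where Lᵢ(x) = Π_{j≠i} (x - xⱼ)/(xᵢ - xⱼ)

L_0(-1.4) = (-1.4 - 0)/(-4 - 0) = 0.350000
L_1(-1.4) = (-1.4 - (-4))/(0 - (-4)) = 0.650000

P(-1.4) = (-2)×L_0(-1.4) + 2×L_1(-1.4)
P(-1.4) = 0.600000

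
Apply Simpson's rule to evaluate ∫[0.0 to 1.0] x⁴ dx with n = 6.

f(x) = x⁴
a = 0.0, b = 1.0, n = 6
h = (b - a)/n = 0.166667

Simpson's rule: (h/3)[f(x₀) + 4f(x₁) + 2f(x₂) + ... + f(xₙ)]

x_0 = 0.0000, f(x_0) = 0.000000, coefficient = 1
x_1 = 0.1667, f(x_1) = 0.000772, coefficient = 4
x_2 = 0.3333, f(x_2) = 0.012346, coefficient = 2
x_3 = 0.5000, f(x_3) = 0.062500, coefficient = 4
x_4 = 0.6667, f(x_4) = 0.197531, coefficient = 2
x_5 = 0.8333, f(x_5) = 0.482253, coefficient = 4
x_6 = 1.0000, f(x_6) = 1.000000, coefficient = 1

I ≈ (0.166667/3) × 3.601852 = 0.200103
Exact value: 0.200000
Error: 0.000103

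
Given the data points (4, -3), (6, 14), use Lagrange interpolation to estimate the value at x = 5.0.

Lagrange interpolation formula:
P(x) = Σ yᵢ × Lᵢ(x)
where Lᵢ(x) = Π_{j≠i} (x - xⱼ)/(xᵢ - xⱼ)

L_0(5.0) = (5.0 - 6)/(4 - 6) = 0.500000
L_1(5.0) = (5.0 - 4)/(6 - 4) = 0.500000

P(5.0) = (-3)×L_0(5.0) + 14×L_1(5.0)
P(5.0) = 5.500000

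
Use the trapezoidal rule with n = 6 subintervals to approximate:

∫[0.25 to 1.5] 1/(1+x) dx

f(x) = 1/(1+x)
a = 0.25, b = 1.5, n = 6
h = (b - a)/n = 0.208333

Trapezoidal rule: (h/2)[f(x₀) + 2f(x₁) + 2f(x₂) + ... + f(xₙ)]

x_0 = 0.2500, f(x_0) = 0.800000, coefficient = 1
x_1 = 0.4583, f(x_1) = 0.685714, coefficient = 2
x_2 = 0.6667, f(x_2) = 0.600000, coefficient = 2
x_3 = 0.8750, f(x_3) = 0.533333, coefficient = 2
x_4 = 1.0833, f(x_4) = 0.480000, coefficient = 2
x_5 = 1.2917, f(x_5) = 0.436364, coefficient = 2
x_6 = 1.5000, f(x_6) = 0.400000, coefficient = 1

I ≈ (0.208333/2) × 6.670823 = 0.694877
Exact value: 0.693147
Error: 0.001730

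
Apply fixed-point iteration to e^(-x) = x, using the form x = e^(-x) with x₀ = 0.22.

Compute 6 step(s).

Equation: e^(-x) = x
Fixed-point form: x = e^(-x)
x₀ = 0.22

x_1 = g(0.220000) = 0.802519
x_2 = g(0.802519) = 0.448199
x_3 = g(0.448199) = 0.638778
x_4 = g(0.638778) = 0.527937
x_5 = g(0.527937) = 0.589820
x_6 = g(0.589820) = 0.554427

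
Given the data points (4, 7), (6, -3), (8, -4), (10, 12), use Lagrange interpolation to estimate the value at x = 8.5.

Lagrange interpolation formula:
P(x) = Σ yᵢ × Lᵢ(x)
where Lᵢ(x) = Π_{j≠i} (x - xⱼ)/(xᵢ - xⱼ)

L_0(8.5) = (8.5 - 6)/(4 - 6) × (8.5 - 8)/(4 - 8) × (8.5 - 10)/(4 - 10) = 0.039062
L_1(8.5) = (8.5 - 4)/(6 - 4) × (8.5 - 8)/(6 - 8) × (8.5 - 10)/(6 - 10) = -0.210938
L_2(8.5) = (8.5 - 4)/(8 - 4) × (8.5 - 6)/(8 - 6) × (8.5 - 10)/(8 - 10) = 1.054688
L_3(8.5) = (8.5 - 4)/(10 - 4) × (8.5 - 6)/(10 - 6) × (8.5 - 8)/(10 - 8) = 0.117188

P(8.5) = 7×L_0(8.5) + (-3)×L_1(8.5) + (-4)×L_2(8.5) + 12×L_3(8.5)
P(8.5) = -1.906250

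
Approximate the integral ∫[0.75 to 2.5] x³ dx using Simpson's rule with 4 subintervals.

f(x) = x³
a = 0.75, b = 2.5, n = 4
h = (b - a)/n = 0.437500

Simpson's rule: (h/3)[f(x₀) + 4f(x₁) + 2f(x₂) + ... + f(xₙ)]

x_0 = 0.7500, f(x_0) = 0.421875, coefficient = 1
x_1 = 1.1875, f(x_1) = 1.674561, coefficient = 4
x_2 = 1.6250, f(x_2) = 4.291016, coefficient = 2
x_3 = 2.0625, f(x_3) = 8.773682, coefficient = 4
x_4 = 2.5000, f(x_4) = 15.625000, coefficient = 1

I ≈ (0.437500/3) × 66.421875 = 9.686523
Exact value: 9.686523
Error: 0.000000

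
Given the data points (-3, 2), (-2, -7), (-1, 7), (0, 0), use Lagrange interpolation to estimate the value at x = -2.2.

Lagrange interpolation formula:
P(x) = Σ yᵢ × Lᵢ(x)
where Lᵢ(x) = Π_{j≠i} (x - xⱼ)/(xᵢ - xⱼ)

L_0(-2.2) = (-2.2 - (-2))/(-3 - (-2)) × (-2.2 - (-1))/(-3 - (-1)) × (-2.2 - 0)/(-3 - 0) = 0.088000
L_1(-2.2) = (-2.2 - (-3))/(-2 - (-3)) × (-2.2 - (-1))/(-2 - (-1)) × (-2.2 - 0)/(-2 - 0) = 1.056000
L_2(-2.2) = (-2.2 - (-3))/(-1 - (-3)) × (-2.2 - (-2))/(-1 - (-2)) × (-2.2 - 0)/(-1 - 0) = -0.176000
L_3(-2.2) = (-2.2 - (-3))/(0 - (-3)) × (-2.2 - (-2))/(0 - (-2)) × (-2.2 - (-1))/(0 - (-1)) = 0.032000

P(-2.2) = 2×L_0(-2.2) + (-7)×L_1(-2.2) + 7×L_2(-2.2) + 0×L_3(-2.2)
P(-2.2) = -8.448000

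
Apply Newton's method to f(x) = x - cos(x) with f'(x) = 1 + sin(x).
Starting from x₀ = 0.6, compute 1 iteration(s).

f(x) = x - cos(x)
f'(x) = 1 + sin(x)
x₀ = 0.6

Newton-Raphson formula: x_{n+1} = x_n - f(x_n)/f'(x_n)

Iteration 1:
  f(0.600000) = -0.225336
  f'(0.600000) = 1.564642
  x_1 = 0.600000 - (-0.225336)/1.564642 = 0.744017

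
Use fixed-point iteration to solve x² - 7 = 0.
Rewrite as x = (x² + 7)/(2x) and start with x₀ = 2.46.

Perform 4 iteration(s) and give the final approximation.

Equation: x² - 7 = 0
Fixed-point form: x = (x² + 7)/(2x)
x₀ = 2.46

x_1 = g(2.460000) = 2.652764
x_2 = g(2.652764) = 2.645761
x_3 = g(2.645761) = 2.645751
x_4 = g(2.645751) = 2.645751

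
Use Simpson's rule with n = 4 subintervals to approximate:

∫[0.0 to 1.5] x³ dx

f(x) = x³
a = 0.0, b = 1.5, n = 4
h = (b - a)/n = 0.375000

Simpson's rule: (h/3)[f(x₀) + 4f(x₁) + 2f(x₂) + ... + f(xₙ)]

x_0 = 0.0000, f(x_0) = 0.000000, coefficient = 1
x_1 = 0.3750, f(x_1) = 0.052734, coefficient = 4
x_2 = 0.7500, f(x_2) = 0.421875, coefficient = 2
x_3 = 1.1250, f(x_3) = 1.423828, coefficient = 4
x_4 = 1.5000, f(x_4) = 3.375000, coefficient = 1

I ≈ (0.375000/3) × 10.125000 = 1.265625
Exact value: 1.265625
Error: 0.000000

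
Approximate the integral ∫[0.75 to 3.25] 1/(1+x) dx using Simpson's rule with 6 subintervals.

f(x) = 1/(1+x)
a = 0.75, b = 3.25, n = 6
h = (b - a)/n = 0.416667

Simpson's rule: (h/3)[f(x₀) + 4f(x₁) + 2f(x₂) + ... + f(xₙ)]

x_0 = 0.7500, f(x_0) = 0.571429, coefficient = 1
x_1 = 1.1667, f(x_1) = 0.461538, coefficient = 4
x_2 = 1.5833, f(x_2) = 0.387097, coefficient = 2
x_3 = 2.0000, f(x_3) = 0.333333, coefficient = 4
x_4 = 2.4167, f(x_4) = 0.292683, coefficient = 2
x_5 = 2.8333, f(x_5) = 0.260870, coefficient = 4
x_6 = 3.2500, f(x_6) = 0.235294, coefficient = 1

I ≈ (0.416667/3) × 6.389248 = 0.887395
Exact value: 0.887303
Error: 0.000092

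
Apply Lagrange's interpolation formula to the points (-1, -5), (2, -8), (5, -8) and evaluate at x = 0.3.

Lagrange interpolation formula:
P(x) = Σ yᵢ × Lᵢ(x)
where Lᵢ(x) = Π_{j≠i} (x - xⱼ)/(xᵢ - xⱼ)

L_0(0.3) = (0.3 - 2)/(-1 - 2) × (0.3 - 5)/(-1 - 5) = 0.443889
L_1(0.3) = (0.3 - (-1))/(2 - (-1)) × (0.3 - 5)/(2 - 5) = 0.678889
L_2(0.3) = (0.3 - (-1))/(5 - (-1)) × (0.3 - 2)/(5 - 2) = -0.122778

P(0.3) = (-5)×L_0(0.3) + (-8)×L_1(0.3) + (-8)×L_2(0.3)
P(0.3) = -6.668333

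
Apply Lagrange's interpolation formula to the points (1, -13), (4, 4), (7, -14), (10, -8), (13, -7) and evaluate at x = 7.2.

Lagrange interpolation formula:
P(x) = Σ yᵢ × Lᵢ(x)
where Lᵢ(x) = Π_{j≠i} (x - xⱼ)/(xᵢ - xⱼ)

L_0(7.2) = (7.2 - 4)/(1 - 4) × (7.2 - 7)/(1 - 7) × (7.2 - 10)/(1 - 10) × (7.2 - 13)/(1 - 13) = 0.005347
L_1(7.2) = (7.2 - 1)/(4 - 1) × (7.2 - 7)/(4 - 7) × (7.2 - 10)/(4 - 10) × (7.2 - 13)/(4 - 13) = -0.041435
L_2(7.2) = (7.2 - 1)/(7 - 1) × (7.2 - 4)/(7 - 4) × (7.2 - 10)/(7 - 10) × (7.2 - 13)/(7 - 13) = 0.994449
L_3(7.2) = (7.2 - 1)/(10 - 1) × (7.2 - 4)/(10 - 4) × (7.2 - 7)/(10 - 7) × (7.2 - 13)/(10 - 13) = 0.047355
L_4(7.2) = (7.2 - 1)/(13 - 1) × (7.2 - 4)/(13 - 4) × (7.2 - 7)/(13 - 7) × (7.2 - 10)/(13 - 10) = -0.005715

P(7.2) = (-13)×L_0(7.2) + 4×L_1(7.2) + (-14)×L_2(7.2) + (-8)×L_3(7.2) + (-7)×L_4(7.2)
P(7.2) = -14.496369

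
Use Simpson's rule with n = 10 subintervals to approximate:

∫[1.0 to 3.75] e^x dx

f(x) = e^x
a = 1.0, b = 3.75, n = 10
h = (b - a)/n = 0.275000

Simpson's rule: (h/3)[f(x₀) + 4f(x₁) + 2f(x₂) + ... + f(xₙ)]

x_0 = 1.0000, f(x_0) = 2.718282, coefficient = 1
x_1 = 1.2750, f(x_1) = 3.578701, coefficient = 4
x_2 = 1.5500, f(x_2) = 4.711470, coefficient = 2
x_3 = 1.8250, f(x_3) = 6.202795, coefficient = 4
x_4 = 2.1000, f(x_4) = 8.166170, coefficient = 2
x_5 = 2.3750, f(x_5) = 10.751013, coefficient = 4
x_6 = 2.6500, f(x_6) = 14.154039, coefficient = 2
x_7 = 2.9250, f(x_7) = 18.634226, coefficient = 4
x_8 = 3.2000, f(x_8) = 24.532530, coefficient = 2
x_9 = 3.4750, f(x_9) = 32.297829, coefficient = 4
x_10 = 3.7500, f(x_10) = 42.521082, coefficient = 1

I ≈ (0.275000/3) × 434.226039 = 39.804054
Exact value: 39.802800
Error: 0.001253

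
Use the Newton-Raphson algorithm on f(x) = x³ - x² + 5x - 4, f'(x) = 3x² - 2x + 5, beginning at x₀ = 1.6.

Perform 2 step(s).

f(x) = x³ - x² + 5x - 4
f'(x) = 3x² - 2x + 5
x₀ = 1.6

Newton-Raphson formula: x_{n+1} = x_n - f(x_n)/f'(x_n)

Iteration 1:
  f(1.600000) = 5.536000
  f'(1.600000) = 9.480000
  x_1 = 1.600000 - 5.536000/9.480000 = 1.016034
Iteration 2:
  f(1.016034) = 1.096721
  f'(1.016034) = 6.064906
  x_2 = 1.016034 - 1.096721/6.064906 = 0.835203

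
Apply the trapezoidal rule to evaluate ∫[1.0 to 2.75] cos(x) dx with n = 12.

f(x) = cos(x)
a = 1.0, b = 2.75, n = 12
h = (b - a)/n = 0.145833

Trapezoidal rule: (h/2)[f(x₀) + 2f(x₁) + 2f(x₂) + ... + f(xₙ)]

x_0 = 1.0000, f(x_0) = 0.540302, coefficient = 1
x_1 = 1.1458, f(x_1) = 0.412287, coefficient = 2
x_2 = 1.2917, f(x_2) = 0.275519, coefficient = 2
x_3 = 1.4375, f(x_3) = 0.132902, coefficient = 2
x_4 = 1.5833, f(x_4) = -0.012537, coefficient = 2
x_5 = 1.7292, f(x_5) = -0.157709, coefficient = 2
x_6 = 1.8750, f(x_6) = -0.299534, coefficient = 2
x_7 = 2.0208, f(x_7) = -0.434999, coefficient = 2
x_8 = 2.1667, f(x_8) = -0.561229, coefficient = 2
x_9 = 2.3125, f(x_9) = -0.675545, coefficient = 2
x_10 = 2.4583, f(x_10) = -0.775519, coefficient = 2
x_11 = 2.6042, f(x_11) = -0.859029, coefficient = 2
x_12 = 2.7500, f(x_12) = -0.924302, coefficient = 1

I ≈ (0.145833/2) × -6.294786 = -0.458995
Exact value: -0.459810
Error: 0.000815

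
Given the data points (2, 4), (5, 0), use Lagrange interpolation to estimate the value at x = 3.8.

Lagrange interpolation formula:
P(x) = Σ yᵢ × Lᵢ(x)
where Lᵢ(x) = Π_{j≠i} (x - xⱼ)/(xᵢ - xⱼ)

L_0(3.8) = (3.8 - 5)/(2 - 5) = 0.400000
L_1(3.8) = (3.8 - 2)/(5 - 2) = 0.600000

P(3.8) = 4×L_0(3.8) + 0×L_1(3.8)
P(3.8) = 1.600000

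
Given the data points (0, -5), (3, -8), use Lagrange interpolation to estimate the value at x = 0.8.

Lagrange interpolation formula:
P(x) = Σ yᵢ × Lᵢ(x)
where Lᵢ(x) = Π_{j≠i} (x - xⱼ)/(xᵢ - xⱼ)

L_0(0.8) = (0.8 - 3)/(0 - 3) = 0.733333
L_1(0.8) = (0.8 - 0)/(3 - 0) = 0.266667

P(0.8) = (-5)×L_0(0.8) + (-8)×L_1(0.8)
P(0.8) = -5.800000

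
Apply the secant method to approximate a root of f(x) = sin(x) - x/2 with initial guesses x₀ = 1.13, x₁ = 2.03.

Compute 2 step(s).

f(x) = sin(x) - x/2
x₀ = 1.13, x₁ = 2.03

Secant formula: x_{n+1} = x_n - f(x_n)(x_n - x_{n-1})/(f(x_n) - f(x_{n-1}))

Iteration 1:
  f(1.130000) = 0.339412
  f(2.030000) = -0.118594
  x_2 = 2.030000 - (-0.118594)×(2.030000 - 1.130000)/(-0.118594 - 0.339412)
       = 1.796958
Iteration 2:
  f(2.030000) = -0.118594
  f(1.796958) = 0.076055
  x_3 = 1.796958 - 0.076055×(1.796958 - 2.030000)/(0.076055 - (-0.118594))
       = 1.888014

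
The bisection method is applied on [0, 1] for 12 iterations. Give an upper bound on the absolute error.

Bisection error bound: |error| ≤ (b-a)/2^n
|error| ≤ (1 - 0)/2^12 = 1/2^12
|error| ≤ 0.0002441406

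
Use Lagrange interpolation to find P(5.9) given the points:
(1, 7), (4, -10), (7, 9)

Lagrange interpolation formula:
P(x) = Σ yᵢ × Lᵢ(x)
where Lᵢ(x) = Π_{j≠i} (x - xⱼ)/(xᵢ - xⱼ)

L_0(5.9) = (5.9 - 4)/(1 - 4) × (5.9 - 7)/(1 - 7) = -0.116111
L_1(5.9) = (5.9 - 1)/(4 - 1) × (5.9 - 7)/(4 - 7) = 0.598889
L_2(5.9) = (5.9 - 1)/(7 - 1) × (5.9 - 4)/(7 - 4) = 0.517222

P(5.9) = 7×L_0(5.9) + (-10)×L_1(5.9) + 9×L_2(5.9)
P(5.9) = -2.146667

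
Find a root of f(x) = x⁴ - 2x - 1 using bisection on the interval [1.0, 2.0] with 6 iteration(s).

f(x) = x⁴ - 2x - 1
Initial interval: [1.0, 2.0]

Iteration 1:
  c_1 = (1.000000 + 2.000000)/2 = 1.500000
  f(c_1) = f(1.500000) = 1.062500
  f(a) × f(c) < 0, new interval: [1.000000, 1.500000]
Iteration 2:
  c_2 = (1.000000 + 1.500000)/2 = 1.250000
  f(c_2) = f(1.250000) = -1.058594
  f(a) × f(c) ≥ 0, new interval: [1.250000, 1.500000]
Iteration 3:
  c_3 = (1.250000 + 1.500000)/2 = 1.375000
  f(c_3) = f(1.375000) = -0.175537
  f(a) × f(c) ≥ 0, new interval: [1.375000, 1.500000]
Iteration 4:
  c_4 = (1.375000 + 1.500000)/2 = 1.437500
  f(c_4) = f(1.437500) = 0.395035
  f(a) × f(c) < 0, new interval: [1.375000, 1.437500]
Iteration 5:
  c_5 = (1.375000 + 1.437500)/2 = 1.406250
  f(c_5) = f(1.406250) = 0.098161
  f(a) × f(c) < 0, new interval: [1.375000, 1.406250]
Iteration 6:
  c_6 = (1.375000 + 1.406250)/2 = 1.390625
  f(c_6) = f(1.390625) = -0.041521
  f(a) × f(c) ≥ 0, new interval: [1.390625, 1.406250]

After 6 iteration(s), the approximation is c_6 = 1.390625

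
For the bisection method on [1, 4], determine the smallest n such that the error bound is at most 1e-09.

We need (b-a)/2^n ≤ 1e-09
(4 - 1)/2^n ≤ 1e-09
3/2^n ≤ 1e-09
2^n ≥ 3000000000
n ≥ log₂(3000000000) = 31.48
n ≥ 32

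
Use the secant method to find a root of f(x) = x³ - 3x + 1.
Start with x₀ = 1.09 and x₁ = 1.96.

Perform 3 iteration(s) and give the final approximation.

f(x) = x³ - 3x + 1
x₀ = 1.09, x₁ = 1.96

Secant formula: x_{n+1} = x_n - f(x_n)(x_n - x_{n-1})/(f(x_n) - f(x_{n-1}))

Iteration 1:
  f(1.090000) = -0.974971
  f(1.960000) = 2.649536
  x_2 = 1.960000 - 2.649536×(1.960000 - 1.090000)/(2.649536 - (-0.974971))
       = 1.324025
Iteration 2:
  f(1.960000) = 2.649536
  f(1.324025) = -0.651004
  x_3 = 1.324025 - (-0.651004)×(1.324025 - 1.960000)/(-0.651004 - 2.649536)
       = 1.449466
Iteration 3:
  f(1.324025) = -0.651004
  f(1.449466) = -0.303141
  x_4 = 1.449466 - (-0.303141)×(1.449466 - 1.324025)/(-0.303141 - (-0.651004))
       = 1.558780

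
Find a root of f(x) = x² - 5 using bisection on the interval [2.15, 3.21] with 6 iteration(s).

f(x) = x² - 5
Initial interval: [2.15, 3.21]

Iteration 1:
  c_1 = (2.150000 + 3.210000)/2 = 2.680000
  f(c_1) = f(2.680000) = 2.182400
  f(a) × f(c) < 0, new interval: [2.150000, 2.680000]
Iteration 2:
  c_2 = (2.150000 + 2.680000)/2 = 2.415000
  f(c_2) = f(2.415000) = 0.832225
  f(a) × f(c) < 0, new interval: [2.150000, 2.415000]
Iteration 3:
  c_3 = (2.150000 + 2.415000)/2 = 2.282500
  f(c_3) = f(2.282500) = 0.209806
  f(a) × f(c) < 0, new interval: [2.150000, 2.282500]
Iteration 4:
  c_4 = (2.150000 + 2.282500)/2 = 2.216250
  f(c_4) = f(2.216250) = -0.088236
  f(a) × f(c) ≥ 0, new interval: [2.216250, 2.282500]
Iteration 5:
  c_5 = (2.216250 + 2.282500)/2 = 2.249375
  f(c_5) = f(2.249375) = 0.059688
  f(a) × f(c) < 0, new interval: [2.216250, 2.249375]
Iteration 6:
  c_6 = (2.216250 + 2.249375)/2 = 2.232812
  f(c_6) = f(2.232812) = -0.014548
  f(a) × f(c) ≥ 0, new interval: [2.232812, 2.249375]

After 6 iteration(s), the approximation is c_6 = 2.232812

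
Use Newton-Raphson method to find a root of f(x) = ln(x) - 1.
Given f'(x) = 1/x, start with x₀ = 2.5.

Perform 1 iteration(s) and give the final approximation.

f(x) = ln(x) - 1
f'(x) = 1/x
x₀ = 2.5

Newton-Raphson formula: x_{n+1} = x_n - f(x_n)/f'(x_n)

Iteration 1:
  f(2.500000) = -0.083709
  f'(2.500000) = 0.400000
  x_1 = 2.500000 - (-0.083709)/0.400000 = 2.709273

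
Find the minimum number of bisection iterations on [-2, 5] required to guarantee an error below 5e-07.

We need (b-a)/2^n ≤ 5e-07
(5 - (-2))/2^n ≤ 5e-07
7/2^n ≤ 5e-07
2^n ≥ 14000000
n ≥ log₂(14000000) = 23.74
n ≥ 24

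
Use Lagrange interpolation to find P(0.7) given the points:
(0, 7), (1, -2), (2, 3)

Lagrange interpolation formula:
P(x) = Σ yᵢ × Lᵢ(x)
where Lᵢ(x) = Π_{j≠i} (x - xⱼ)/(xᵢ - xⱼ)

L_0(0.7) = (0.7 - 1)/(0 - 1) × (0.7 - 2)/(0 - 2) = 0.195000
L_1(0.7) = (0.7 - 0)/(1 - 0) × (0.7 - 2)/(1 - 2) = 0.910000
L_2(0.7) = (0.7 - 0)/(2 - 0) × (0.7 - 1)/(2 - 1) = -0.105000

P(0.7) = 7×L_0(0.7) + (-2)×L_1(0.7) + 3×L_2(0.7)
P(0.7) = -0.770000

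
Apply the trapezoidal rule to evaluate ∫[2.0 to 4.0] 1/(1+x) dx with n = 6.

f(x) = 1/(1+x)
a = 2.0, b = 4.0, n = 6
h = (b - a)/n = 0.333333

Trapezoidal rule: (h/2)[f(x₀) + 2f(x₁) + 2f(x₂) + ... + f(xₙ)]

x_0 = 2.0000, f(x_0) = 0.333333, coefficient = 1
x_1 = 2.3333, f(x_1) = 0.300000, coefficient = 2
x_2 = 2.6667, f(x_2) = 0.272727, coefficient = 2
x_3 = 3.0000, f(x_3) = 0.250000, coefficient = 2
x_4 = 3.3333, f(x_4) = 0.230769, coefficient = 2
x_5 = 3.6667, f(x_5) = 0.214286, coefficient = 2
x_6 = 4.0000, f(x_6) = 0.200000, coefficient = 1

I ≈ (0.333333/2) × 3.068898 = 0.511483
Exact value: 0.510826
Error: 0.000657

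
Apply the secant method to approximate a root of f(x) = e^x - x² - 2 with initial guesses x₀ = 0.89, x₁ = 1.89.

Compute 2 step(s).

f(x) = e^x - x² - 2
x₀ = 0.89, x₁ = 1.89

Secant formula: x_{n+1} = x_n - f(x_n)(x_n - x_{n-1})/(f(x_n) - f(x_{n-1}))

Iteration 1:
  f(0.890000) = -0.356970
  f(1.890000) = 1.047269
  x_2 = 1.890000 - 1.047269×(1.890000 - 0.890000)/(1.047269 - (-0.356970))
       = 1.144209
Iteration 2:
  f(1.890000) = 1.047269
  f(1.144209) = -0.169257
  x_3 = 1.144209 - (-0.169257)×(1.144209 - 1.890000)/(-0.169257 - 1.047269)
       = 1.247972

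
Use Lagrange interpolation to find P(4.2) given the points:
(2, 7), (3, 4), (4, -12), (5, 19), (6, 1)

Lagrange interpolation formula:
P(x) = Σ yᵢ × Lᵢ(x)
where Lᵢ(x) = Π_{j≠i} (x - xⱼ)/(xᵢ - xⱼ)

L_0(4.2) = (4.2 - 3)/(2 - 3) × (4.2 - 4)/(2 - 4) × (4.2 - 5)/(2 - 5) × (4.2 - 6)/(2 - 6) = 0.014400
L_1(4.2) = (4.2 - 2)/(3 - 2) × (4.2 - 4)/(3 - 4) × (4.2 - 5)/(3 - 5) × (4.2 - 6)/(3 - 6) = -0.105600
L_2(4.2) = (4.2 - 2)/(4 - 2) × (4.2 - 3)/(4 - 3) × (4.2 - 5)/(4 - 5) × (4.2 - 6)/(4 - 6) = 0.950400
L_3(4.2) = (4.2 - 2)/(5 - 2) × (4.2 - 3)/(5 - 3) × (4.2 - 4)/(5 - 4) × (4.2 - 6)/(5 - 6) = 0.158400
L_4(4.2) = (4.2 - 2)/(6 - 2) × (4.2 - 3)/(6 - 3) × (4.2 - 4)/(6 - 4) × (4.2 - 5)/(6 - 5) = -0.017600

P(4.2) = 7×L_0(4.2) + 4×L_1(4.2) + (-12)×L_2(4.2) + 19×L_3(4.2) + 1×L_4(4.2)
P(4.2) = -8.734400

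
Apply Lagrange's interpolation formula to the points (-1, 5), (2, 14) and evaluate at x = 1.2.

Lagrange interpolation formula:
P(x) = Σ yᵢ × Lᵢ(x)
where Lᵢ(x) = Π_{j≠i} (x - xⱼ)/(xᵢ - xⱼ)

L_0(1.2) = (1.2 - 2)/(-1 - 2) = 0.266667
L_1(1.2) = (1.2 - (-1))/(2 - (-1)) = 0.733333

P(1.2) = 5×L_0(1.2) + 14×L_1(1.2)
P(1.2) = 11.600000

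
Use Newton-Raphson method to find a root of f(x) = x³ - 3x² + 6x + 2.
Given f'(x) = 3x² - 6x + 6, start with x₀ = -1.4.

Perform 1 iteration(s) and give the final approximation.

f(x) = x³ - 3x² + 6x + 2
f'(x) = 3x² - 6x + 6
x₀ = -1.4

Newton-Raphson formula: x_{n+1} = x_n - f(x_n)/f'(x_n)

Iteration 1:
  f(-1.400000) = -15.024000
  f'(-1.400000) = 20.280000
  x_1 = -1.400000 - (-15.024000)/20.280000 = -0.659172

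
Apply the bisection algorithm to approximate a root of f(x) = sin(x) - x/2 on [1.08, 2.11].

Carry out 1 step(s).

f(x) = sin(x) - x/2
Initial interval: [1.08, 2.11]

Iteration 1:
  c_1 = (1.080000 + 2.110000)/2 = 1.595000
  f(c_1) = f(1.595000) = 0.202207
  f(a) × f(c) ≥ 0, new interval: [1.595000, 2.110000]

After 1 iteration(s), the approximation is c_1 = 1.595000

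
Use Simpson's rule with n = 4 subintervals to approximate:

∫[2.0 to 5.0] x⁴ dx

f(x) = x⁴
a = 2.0, b = 5.0, n = 4
h = (b - a)/n = 0.750000

Simpson's rule: (h/3)[f(x₀) + 4f(x₁) + 2f(x₂) + ... + f(xₙ)]

x_0 = 2.0000, f(x_0) = 16.000000, coefficient = 1
x_1 = 2.7500, f(x_1) = 57.191406, coefficient = 4
x_2 = 3.5000, f(x_2) = 150.062500, coefficient = 2
x_3 = 4.2500, f(x_3) = 326.253906, coefficient = 4
x_4 = 5.0000, f(x_4) = 625.000000, coefficient = 1

I ≈ (0.750000/3) × 2474.906250 = 618.726562
Exact value: 618.600000
Error: 0.126562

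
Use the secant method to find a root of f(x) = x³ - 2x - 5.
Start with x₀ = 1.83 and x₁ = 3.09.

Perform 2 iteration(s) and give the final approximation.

f(x) = x³ - 2x - 5
x₀ = 1.83, x₁ = 3.09

Secant formula: x_{n+1} = x_n - f(x_n)(x_n - x_{n-1})/(f(x_n) - f(x_{n-1}))

Iteration 1:
  f(1.830000) = -2.531513
  f(3.090000) = 18.323629
  x_2 = 3.090000 - 18.323629×(3.090000 - 1.830000)/(18.323629 - (-2.531513))
       = 1.982946
Iteration 2:
  f(3.090000) = 18.323629
  f(1.982946) = -1.168802
  x_3 = 1.982946 - (-1.168802)×(1.982946 - 3.090000)/(-1.168802 - 18.323629)
       = 2.049327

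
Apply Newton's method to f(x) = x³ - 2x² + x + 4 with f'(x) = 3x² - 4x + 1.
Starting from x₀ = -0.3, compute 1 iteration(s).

f(x) = x³ - 2x² + x + 4
f'(x) = 3x² - 4x + 1
x₀ = -0.3

Newton-Raphson formula: x_{n+1} = x_n - f(x_n)/f'(x_n)

Iteration 1:
  f(-0.300000) = 3.493000
  f'(-0.300000) = 2.470000
  x_1 = -0.300000 - 3.493000/2.470000 = -1.714170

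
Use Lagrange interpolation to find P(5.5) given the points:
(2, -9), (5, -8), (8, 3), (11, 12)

Lagrange interpolation formula:
P(x) = Σ yᵢ × Lᵢ(x)
where Lᵢ(x) = Π_{j≠i} (x - xⱼ)/(xᵢ - xⱼ)

L_0(5.5) = (5.5 - 5)/(2 - 5) × (5.5 - 8)/(2 - 8) × (5.5 - 11)/(2 - 11) = -0.042438
L_1(5.5) = (5.5 - 2)/(5 - 2) × (5.5 - 8)/(5 - 8) × (5.5 - 11)/(5 - 11) = 0.891204
L_2(5.5) = (5.5 - 2)/(8 - 2) × (5.5 - 5)/(8 - 5) × (5.5 - 11)/(8 - 11) = 0.178241
L_3(5.5) = (5.5 - 2)/(11 - 2) × (5.5 - 5)/(11 - 5) × (5.5 - 8)/(11 - 8) = -0.027006

P(5.5) = (-9)×L_0(5.5) + (-8)×L_1(5.5) + 3×L_2(5.5) + 12×L_3(5.5)
P(5.5) = -6.537037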